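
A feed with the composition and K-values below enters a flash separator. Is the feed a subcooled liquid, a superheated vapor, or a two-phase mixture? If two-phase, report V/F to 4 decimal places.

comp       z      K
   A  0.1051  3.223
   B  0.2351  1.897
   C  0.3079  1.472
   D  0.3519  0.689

ΣzᵢKᵢ = 1.4804; Σzᵢ/Kᵢ = 0.8765.
Since Σzᵢ/Kᵢ < 1 the mixture is above its dew point — single vapor phase.

superheated vapor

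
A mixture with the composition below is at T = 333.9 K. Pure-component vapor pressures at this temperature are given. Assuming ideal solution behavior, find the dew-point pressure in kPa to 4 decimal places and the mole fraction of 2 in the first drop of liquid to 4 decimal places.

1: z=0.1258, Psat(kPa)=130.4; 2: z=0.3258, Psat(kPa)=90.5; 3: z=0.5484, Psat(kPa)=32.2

At the dew point ψ → 1, so Σzᵢ/Kᵢ = 1 with Kᵢ = Pᵢˢᵃᵗ/P ⇒ 1/P = Σzᵢ/Pᵢˢᵃᵗ.
1/P = 0.1258/130.4 + 0.3258/90.5 + 0.5484/32.2 = 0.0215958 ⇒ P = 46.3053 kPa
xᵢ = zᵢP/Pᵢˢᵃᵗ ⇒ x_2 = 0.3258·46.3053/90.5 = 0.1667

Pdew = 46.3053 kPa, x_2 = 0.1667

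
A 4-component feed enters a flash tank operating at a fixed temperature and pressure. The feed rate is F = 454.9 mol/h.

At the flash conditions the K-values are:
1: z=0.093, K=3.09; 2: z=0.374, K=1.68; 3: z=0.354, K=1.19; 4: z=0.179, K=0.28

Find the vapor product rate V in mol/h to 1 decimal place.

Newton iteration, V/F⁰ = 0.4:
  V/F = 0.400: g = 0.1873, g' = -0.421 → V/F = 0.844
  V/F = 0.844: g = -0.0389, g' = -0.736 → V/F = 0.792
  V/F = 0.792: g = -0.0026, g' = -0.642 → V/F = 0.787
Converged at V/F = 0.787.
Then V = V/F·F = 0.7874·454.9 = 358.2 mol/h and L = F − V = 96.7 mol/h.

V = 358.2 mol/h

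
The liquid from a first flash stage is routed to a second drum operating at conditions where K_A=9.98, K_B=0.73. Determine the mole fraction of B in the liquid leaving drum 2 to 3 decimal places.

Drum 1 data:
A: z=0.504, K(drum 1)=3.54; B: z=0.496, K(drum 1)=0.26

Drum 1:
Material balance + equilibrium reduce to Σ zᵢ(Kᵢ−1)/(1+ψ₁(Kᵢ−1)) = 0.
Feasibility: ΣzᵢKᵢ = 1.913, Σzᵢ/Kᵢ = 2.050 — both > 1, two phases present.
Iterate (Newton) starting at ψ₁ = 0.49:
  ψ₁ = 0.490: g = -0.0055, g' = -1.314 → ψ₁ = 0.486
Converged at ψ₁ = 0.486.
Drum-1 compositions:
  A: x = 0.226, y = 0.799
  B: x = 0.774, y = 0.201
Drum-2 feed = drum-1 liquid: z₂ = (0.2256, 0.7744).
Drum 2:
Newton–Raphson from ψ₂ = 0.5:
  ψ₂ = 0.500: g = 0.1273, g' = -0.679 → ψ₂ = 0.687
  ψ₂ = 0.687: g = 0.0257, g' = -0.439 → ψ₂ = 0.746
  ψ₂ = 0.746: g = 0.0013, g' = -0.395 → ψ₂ = 0.749
Converged at ψ₂ = 0.749.
  A: x = 0.029, y = 0.291
  B: x = 0.971, y = 0.709

x_B (drum 2) = 0.971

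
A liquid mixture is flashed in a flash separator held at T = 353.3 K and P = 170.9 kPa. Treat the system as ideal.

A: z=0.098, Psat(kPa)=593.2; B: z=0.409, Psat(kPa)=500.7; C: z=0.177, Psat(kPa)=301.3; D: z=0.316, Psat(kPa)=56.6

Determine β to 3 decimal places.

Raoult's law: Kᵢ = Pᵢˢᵃᵗ/P = Pᵢˢᵃᵗ/170.9.
  K_A = 593.2/170.9 = 3.47104, K_B = 500.7/170.9 = 2.92978, K_C = 301.3/170.9 = 1.76302, K_D = 56.6/170.9 = 0.33119
Material balance + equilibrium reduce to Σ zᵢ(Kᵢ−1)/(1+β(Kᵢ−1)) = 0.
g(0) = ΣzᵢKᵢ − 1 = 0.955 and g(1) = 1 − Σzᵢ/Kᵢ = -0.222, so a root lies in (0, 1).
Iterate (Newton) starting at β = 0.61:
  β = 0.610: g = 0.1943, g' = -0.868 → β = 0.834
  β = 0.834: g = -0.0137, g' = -1.049 → β = 0.821
Converged at β = 0.821.

β = 0.821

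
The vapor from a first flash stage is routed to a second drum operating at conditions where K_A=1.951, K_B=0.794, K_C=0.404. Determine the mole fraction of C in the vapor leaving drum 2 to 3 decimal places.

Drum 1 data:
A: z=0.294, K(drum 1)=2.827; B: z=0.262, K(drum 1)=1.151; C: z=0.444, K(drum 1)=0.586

Drum 1:
Let ψ₁ = V/F and solve Σ zᵢ(Kᵢ−1)/(1+ψ₁(Kᵢ−1)) = 0.
g(0) = ΣzᵢKᵢ − 1 = 0.393 and g(1) = 1 − Σzᵢ/Kᵢ = -0.089, so a root lies in (0, 1).
Iterate (Newton) starting at ψ₁ = 0.5:
  ψ₁ = 0.500: g = 0.0857, g' = -0.394 → ψ₁ = 0.717
  ψ₁ = 0.717: g = 0.0067, g' = -0.343 → ψ₁ = 0.737
Converged at ψ₁ = 0.737.
Drum-1 compositions:
  A: x = 0.125, y = 0.354
  B: x = 0.236, y = 0.271
  C: x = 0.639, y = 0.374
Drum-2 feed = drum-1 vapor: z₂ = (0.3542, 0.2714, 0.3744).
Drum 2:
Material balance + equilibrium reduce to Σ zᵢ(Kᵢ−1)/(1+ψ₂(Kᵢ−1)) = 0.
Check two-phase: ΣzᵢKᵢ = 1.058 > 1 and Σzᵢ/Kᵢ = 1.450 > 1, so g(0) = 0.058 > 0 and g(1) = -0.450 < 0.
Newton iteration, ψ₂⁰ = 0.5:
  ψ₂ = 0.500: g = -0.1519, g' = -0.431 → ψ₂ = 0.148
  ψ₂ = 0.148: g = -0.0070, g' = -0.418 → ψ₂ = 0.131
Converged at ψ₂ = 0.131.
  A: x = 0.315, y = 0.614
  B: x = 0.279, y = 0.221
  C: x = 0.406, y = 0.164

y_C (drum 2) = 0.164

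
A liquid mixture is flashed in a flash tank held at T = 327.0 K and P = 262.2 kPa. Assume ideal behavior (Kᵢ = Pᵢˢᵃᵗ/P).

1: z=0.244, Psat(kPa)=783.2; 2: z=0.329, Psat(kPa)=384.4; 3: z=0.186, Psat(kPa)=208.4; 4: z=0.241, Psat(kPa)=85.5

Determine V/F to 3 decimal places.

Raoult's law: Kᵢ = Pᵢˢᵃᵗ/P = Pᵢˢᵃᵗ/262.2.
  K_1 = 783.2/262.2 = 2.98703, K_2 = 384.4/262.2 = 1.46606, K_3 = 208.4/262.2 = 0.79481, K_4 = 85.5/262.2 = 0.32609
Iterate (Newton) starting at V/F = 0.5:
  V/F = 0.500: g = 0.0801, g' = -0.548 → V/F = 0.646
  V/F = 0.646: g = -0.0015, g' = -0.581 → V/F = 0.643
Converged at V/F = 0.643.

V/F = 0.643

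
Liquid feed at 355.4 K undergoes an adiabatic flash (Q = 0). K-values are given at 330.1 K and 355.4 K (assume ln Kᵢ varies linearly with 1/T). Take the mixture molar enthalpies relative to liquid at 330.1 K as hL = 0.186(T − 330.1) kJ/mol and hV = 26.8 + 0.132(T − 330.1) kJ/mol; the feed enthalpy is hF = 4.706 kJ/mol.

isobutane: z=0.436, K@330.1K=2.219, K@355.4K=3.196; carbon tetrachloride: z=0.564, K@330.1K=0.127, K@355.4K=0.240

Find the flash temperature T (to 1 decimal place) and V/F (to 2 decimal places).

Adiabatic flash: solve Rachford–Rice at each trial T, then check hF = ψ·hV(T) + (1−ψ)·hL(T).
  T = 330.1 K: K = (2.219, 0.127), RR gives ψ = 0.037, H_out = 0.985 kJ/mol
  T = 355.4 K: K = (3.196, 0.240), RR gives ψ = 0.317, H_out = 12.765 kJ/mol
  T = 342.8 K: K = (2.683, 0.177), RR gives ψ = 0.195, H_out = 7.443 kJ/mol
  T = 336.5 K: K = (2.446, 0.151), RR gives ψ = 0.123, H_out = 4.452 kJ/mol
  T = 339.6 K: K = (2.561, 0.163), RR gives ψ = 0.160, H_out = 5.964 kJ/mol
  T = 338.1 K: K = (2.505, 0.157), RR gives ψ = 0.142, H_out = 5.243 kJ/mol
Linear interpolation between T = 336.5 (H_out = 4.452) and T = 338.1 (H_out = 5.243) on hF = 4.706 gives T ≈ 337.0 K, at which ψ = 0.13.

T = 337.0 K, V/F = 0.13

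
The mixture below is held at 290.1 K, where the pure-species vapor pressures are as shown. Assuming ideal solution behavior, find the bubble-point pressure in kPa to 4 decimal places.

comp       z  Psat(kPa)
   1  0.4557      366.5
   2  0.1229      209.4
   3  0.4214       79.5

Pbub = 226.2506 kPa

At the bubble point ψ → 0, so ΣzᵢKᵢ = 1 with Kᵢ = Pᵢˢᵃᵗ/P ⇒ P = ΣzᵢPᵢˢᵃᵗ.
P = 0.4557·366.5 + 0.1229·209.4 + 0.4214·79.5 = 226.2506 kPa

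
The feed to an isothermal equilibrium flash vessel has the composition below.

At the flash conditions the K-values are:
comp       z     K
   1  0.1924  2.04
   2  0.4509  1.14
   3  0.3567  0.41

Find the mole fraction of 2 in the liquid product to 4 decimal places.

x_2 = 0.4408

Let β = V/F and solve Σ zᵢ(Kᵢ−1)/(1+β(Kᵢ−1)) = 0.
g(0) = ΣzᵢKᵢ − 1 = 0.0528 and g(1) = 1 − Σzᵢ/Kᵢ = -0.3598, so a root lies in (0, 1).
Newton iteration, β⁰ = 0.5:
  β = 0.5000: g = -0.10788, g' = -0.3476 → β = 0.1897
  β = 0.1897: g = -0.00835, g' = -0.3110 → β = 0.1628
  β = 0.1628: g = 0.00002, g' = -0.3126 → β = 0.1629
Converged at β = 0.1629.
Compositions from xᵢ = zᵢ/(1+β(Kᵢ−1)), yᵢ = Kᵢxᵢ:
  1: x = 0.1645, y = 0.3356
  2: x = 0.4408, y = 0.5026
  3: x = 0.3946, y = 0.1618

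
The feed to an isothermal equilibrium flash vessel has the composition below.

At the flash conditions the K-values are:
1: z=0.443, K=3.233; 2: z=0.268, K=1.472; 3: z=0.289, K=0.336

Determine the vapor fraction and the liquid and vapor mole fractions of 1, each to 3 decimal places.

Material balance + equilibrium reduce to Σ zᵢ(Kᵢ−1)/(1+ψ(Kᵢ−1)) = 0.
g(0) = ΣzᵢKᵢ − 1 = 0.924 and g(1) = 1 − Σzᵢ/Kᵢ = -0.179, so a root lies in (0, 1).
Newton iteration, ψ⁰ = 0.5:
  ψ = 0.500: g = 0.2825, g' = -0.818 → ψ = 0.845
  ψ = 0.845: g = -0.0045, g' = -0.958 → ψ = 0.841
Converged at ψ = 0.841.
Compositions from xᵢ = zᵢ/(1+ψ(Kᵢ−1)), yᵢ = Kᵢxᵢ:
  1: x = 0.154, y = 0.498
  2: x = 0.192, y = 0.282
  3: x = 0.654, y = 0.220

ψ = 0.841, x_1 = 0.154, y_1 = 0.498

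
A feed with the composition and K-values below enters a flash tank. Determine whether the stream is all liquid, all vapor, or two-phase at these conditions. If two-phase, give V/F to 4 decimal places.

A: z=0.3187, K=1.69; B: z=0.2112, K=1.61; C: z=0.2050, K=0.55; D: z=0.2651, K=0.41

two-phase, V/F = 0.2841

ΣzᵢKᵢ = 1.1001; Σzᵢ/Kᵢ = 1.3391.
Both exceed 1, so a two-phase solution exists.
Let ψ = V/F and solve Σ zᵢ(Kᵢ−1)/(1+ψ(Kᵢ−1)) = 0.
Iterate (Newton) starting at ψ = 0.5:
  ψ = 0.5000: g = -0.07867, g' = -0.3848 → ψ = 0.2956
  ψ = 0.2956: g = -0.00404, g' = -0.3517 → ψ = 0.2841
Converged at ψ = 0.2841.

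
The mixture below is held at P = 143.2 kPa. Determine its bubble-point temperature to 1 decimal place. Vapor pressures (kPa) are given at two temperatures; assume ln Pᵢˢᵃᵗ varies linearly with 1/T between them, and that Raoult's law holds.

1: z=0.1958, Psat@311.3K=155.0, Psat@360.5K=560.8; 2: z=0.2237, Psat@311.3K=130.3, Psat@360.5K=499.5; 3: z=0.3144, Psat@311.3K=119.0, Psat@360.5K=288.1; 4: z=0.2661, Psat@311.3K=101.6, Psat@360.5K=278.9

Bubble-point temperature: ΣzᵢPᵢˢᵃᵗ(T) = P. Interpolate ln Pᵢˢᵃᵗ = aᵢ + bᵢ/T.
  T = 311.3 K: ΣzᵢPᵢˢᵃᵗ = 123.95 kPa
  T = 360.5 K: ΣzᵢPᵢˢᵃᵗ = 386.34 kPa
  T = 335.9 K: ΣzᵢPᵢˢᵃᵗ = 227.07 kPa
  T = 323.6 K: ΣzᵢPᵢˢᵃᵗ = 169.47 kPa
  T = 317.5 K: ΣzᵢPᵢˢᵃᵗ = 145.50 kPa
  T = 314.4 K: ΣzᵢPᵢˢᵃᵗ = 134.39 kPa
  T = 315.9 K: ΣzᵢPᵢˢᵃᵗ = 139.68 kPa
Interpolating between 315.9 K and 317.5 K gives T ≈ 316.9 K.

T = 316.9 K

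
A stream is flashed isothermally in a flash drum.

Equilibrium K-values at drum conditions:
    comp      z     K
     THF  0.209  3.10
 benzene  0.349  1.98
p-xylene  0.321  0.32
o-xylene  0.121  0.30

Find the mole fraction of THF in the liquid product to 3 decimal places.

x_THF = 0.104

Let ψ = V/F and solve Σ zᵢ(Kᵢ−1)/(1+ψ(Kᵢ−1)) = 0.
Feasibility: ΣzᵢKᵢ = 1.478, Σzᵢ/Kᵢ = 1.650 — both > 1, two phases present.
Newton–Raphson from ψ = 0.5:
  ψ = 0.500: g = -0.0174, g' = -0.851 → ψ = 0.480
  ψ = 0.480: g = -0.0001, g' = -0.845 → ψ = 0.479
Converged at ψ = 0.479.
Compositions from xᵢ = zᵢ/(1+ψ(Kᵢ−1)), yᵢ = Kᵢxᵢ:
  THF: x = 0.104, y = 0.323
  benzene: x = 0.237, y = 0.470
  p-xylene: x = 0.476, y = 0.152
  o-xylene: x = 0.182, y = 0.055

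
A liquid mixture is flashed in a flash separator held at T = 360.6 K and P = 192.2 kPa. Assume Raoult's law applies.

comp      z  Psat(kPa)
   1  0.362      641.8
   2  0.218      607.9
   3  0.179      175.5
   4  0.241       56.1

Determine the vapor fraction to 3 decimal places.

ψ = 0.854

Raoult's law: Kᵢ = Pᵢˢᵃᵗ/P = Pᵢˢᵃᵗ/192.2.
  K_1 = 641.8/192.2 = 3.33923, K_2 = 607.9/192.2 = 3.16285, K_3 = 175.5/192.2 = 0.91311, K_4 = 56.1/192.2 = 0.29188
Rachford–Rice: g(ψ) = Σ zᵢ(Kᵢ−1)/(1+ψ(Kᵢ−1)) = 0.
Feasibility: ΣzᵢKᵢ = 2.132, Σzᵢ/Kᵢ = 1.199 — both > 1, two phases present.
Newton iteration, ψ⁰ = 0.5:
  ψ = 0.500: g = 0.3364, g' = -0.947 → ψ = 0.855
  ψ = 0.855: g = -0.0017, g' = -1.124 → ψ = 0.854
Converged at ψ = 0.854.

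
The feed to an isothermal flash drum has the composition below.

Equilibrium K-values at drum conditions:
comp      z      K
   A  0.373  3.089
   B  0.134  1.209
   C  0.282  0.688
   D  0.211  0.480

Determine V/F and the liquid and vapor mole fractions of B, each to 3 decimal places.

Material balance + equilibrium reduce to Σ zᵢ(Kᵢ−1)/(1+V/F(Kᵢ−1)) = 0.
Check two-phase: ΣzᵢKᵢ = 1.609 > 1 and Σzᵢ/Kᵢ = 1.081 > 1, so g(0) = 0.609 > 0 and g(1) = -0.081 < 0.
Newton–Raphson from V/F = 0.47:
  V/F = 0.470: g = 0.1704, g' = -0.557 → V/F = 0.776
  V/F = 0.776: g = 0.0214, g' = -0.449 → V/F = 0.823
  V/F = 0.823: g = 0.0000, g' = -0.448 → V/F = 0.824
Converged at V/F = 0.824.
Compositions from xᵢ = zᵢ/(1+V/F(Kᵢ−1)), yᵢ = Kᵢxᵢ:
  A: x = 0.137, y = 0.424
  B: x = 0.114, y = 0.138
  C: x = 0.380, y = 0.261
  D: x = 0.369, y = 0.177

V/F = 0.824, x_B = 0.114, y_B = 0.138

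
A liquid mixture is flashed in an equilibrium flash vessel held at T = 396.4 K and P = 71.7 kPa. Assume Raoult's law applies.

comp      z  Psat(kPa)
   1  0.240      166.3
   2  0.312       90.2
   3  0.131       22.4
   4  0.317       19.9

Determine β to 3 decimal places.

Raoult's law: Kᵢ = Pᵢˢᵃᵗ/P = Pᵢˢᵃᵗ/71.7.
  K_1 = 166.3/71.7 = 2.31939, K_2 = 90.2/71.7 = 1.25802, K_3 = 22.4/71.7 = 0.31241, K_4 = 19.9/71.7 = 0.27755
Rachford–Rice: g(β) = Σ zᵢ(Kᵢ−1)/(1+β(Kᵢ−1)) = 0.
Feasibility: ΣzᵢKᵢ = 1.078, Σzᵢ/Kᵢ = 1.913 — both > 1, two phases present.
Newton–Raphson from β = 0.45:
  β = 0.450: g = -0.1990, g' = -0.674 → β = 0.155
  β = 0.155: g = -0.0184, g' = -0.595 → β = 0.124
Converged at β = 0.124.

β = 0.124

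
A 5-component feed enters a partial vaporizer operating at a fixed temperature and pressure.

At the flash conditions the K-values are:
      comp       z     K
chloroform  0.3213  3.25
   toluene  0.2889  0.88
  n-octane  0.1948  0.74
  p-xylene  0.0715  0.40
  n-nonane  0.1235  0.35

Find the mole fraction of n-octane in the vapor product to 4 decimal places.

y_n-octane = 0.1720

Let ψ = V/F and solve Σ zᵢ(Kᵢ−1)/(1+ψ(Kᵢ−1)) = 0.
Check two-phase: ΣzᵢKᵢ = 1.5144 > 1 and Σzᵢ/Kᵢ = 1.2220 > 1, so g(0) = 0.5144 > 0 and g(1) = -0.2220 < 0.
Iterate (Newton) starting at ψ = 0.5:
  ψ = 0.5000: g = 0.06489, g' = -0.5494 → ψ = 0.6181
  ψ = 0.6181: g = 0.00221, g' = -0.5190 → ψ = 0.6224
Converged at ψ = 0.6224.
Compositions from xᵢ = zᵢ/(1+ψ(Kᵢ−1)), yᵢ = Kᵢxᵢ:
  chloroform: x = 0.1339, y = 0.4350
  toluene: x = 0.3122, y = 0.2748
  n-octane: x = 0.2324, y = 0.1720
  p-xylene: x = 0.1141, y = 0.0456
  n-nonane: x = 0.2074, y = 0.0726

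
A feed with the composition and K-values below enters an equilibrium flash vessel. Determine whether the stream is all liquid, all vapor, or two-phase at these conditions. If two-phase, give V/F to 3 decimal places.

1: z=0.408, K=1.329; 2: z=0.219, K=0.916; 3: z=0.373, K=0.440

all liquid

ΣzᵢKᵢ = 0.907; Σzᵢ/Kᵢ = 1.394.
Since ΣzᵢKᵢ < 1 the mixture is below its bubble point — single liquid phase.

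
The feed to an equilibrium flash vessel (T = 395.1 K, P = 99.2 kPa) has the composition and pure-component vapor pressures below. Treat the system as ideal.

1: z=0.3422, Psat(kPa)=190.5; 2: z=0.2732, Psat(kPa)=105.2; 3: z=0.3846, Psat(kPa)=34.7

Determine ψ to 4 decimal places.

ψ = 0.1879

Raoult's law: Kᵢ = Pᵢˢᵃᵗ/P = Pᵢˢᵃᵗ/99.2.
  K_1 = 190.5/99.2 = 1.920363, K_2 = 105.2/99.2 = 1.060484, K_3 = 34.7/99.2 = 0.349798
Material balance + equilibrium reduce to Σ zᵢ(Kᵢ−1)/(1+ψ(Kᵢ−1)) = 0.
g(0) = ΣzᵢKᵢ − 1 = 0.0814 and g(1) = 1 − Σzᵢ/Kᵢ = -0.5353, so a root lies in (0, 1).
Iterate (Newton) starting at ψ = 0.5:
  ψ = 0.5000: g = -0.13880, g' = -0.4939 → ψ = 0.2190
  ψ = 0.2190: g = -0.01315, g' = -0.4228 → ψ = 0.1879
Converged at ψ = 0.1879.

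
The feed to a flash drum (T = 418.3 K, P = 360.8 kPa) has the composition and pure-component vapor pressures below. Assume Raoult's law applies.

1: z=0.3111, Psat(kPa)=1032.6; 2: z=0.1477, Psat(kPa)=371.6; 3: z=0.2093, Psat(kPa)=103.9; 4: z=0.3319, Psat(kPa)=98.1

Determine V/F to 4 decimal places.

Raoult's law: Kᵢ = Pᵢˢᵃᵗ/P = Pᵢˢᵃᵗ/360.8.
  K_1 = 1032.6/360.8 = 2.861973, K_2 = 371.6/360.8 = 1.029933, K_3 = 103.9/360.8 = 0.287971, K_4 = 98.1/360.8 = 0.271896
Rachford–Rice: g(V/F) = Σ zᵢ(Kᵢ−1)/(1+V/F(Kᵢ−1)) = 0.
Check two-phase: ΣzᵢKᵢ = 1.1930 > 1 and Σzᵢ/Kᵢ = 2.1996 > 1, so g(0) = 0.1930 > 0 and g(1) = -1.1996 < 0.
Newton–Raphson from V/F = 0.5:
  V/F = 0.5000: g = -0.30707, g' = -0.9803 → V/F = 0.1868
  V/F = 0.1868: g = -0.01738, g' = -0.9708 → V/F = 0.1689
  V/F = 0.1689: g = 0.00017, g' = -0.9903 → V/F = 0.1690
Converged at V/F = 0.1690.

V/F = 0.1690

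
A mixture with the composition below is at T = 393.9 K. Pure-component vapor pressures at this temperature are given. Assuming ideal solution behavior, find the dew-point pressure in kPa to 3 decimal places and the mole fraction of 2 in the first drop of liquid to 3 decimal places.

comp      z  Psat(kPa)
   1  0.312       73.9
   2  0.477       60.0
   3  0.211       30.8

Pdew = 52.569 kPa, x_2 = 0.418

At the dew point ψ → 1, so Σzᵢ/Kᵢ = 1 with Kᵢ = Pᵢˢᵃᵗ/P ⇒ 1/P = Σzᵢ/Pᵢˢᵃᵗ.
1/P = 0.312/73.9 + 0.477/60.0 + 0.211/30.8 = 0.019023 ⇒ P = 52.569 kPa
xᵢ = zᵢP/Pᵢˢᵃᵗ ⇒ x_2 = 0.477·52.569/60.0 = 0.418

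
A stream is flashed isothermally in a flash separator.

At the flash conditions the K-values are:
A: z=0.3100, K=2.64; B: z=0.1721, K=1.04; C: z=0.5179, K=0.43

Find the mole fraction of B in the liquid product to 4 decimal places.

x_B = 0.1702

Newton iteration, ψ⁰ = 0.5:
  ψ = 0.5000: g = -0.12678, g' = -0.5811 → ψ = 0.2818
  ψ = 0.2818: g = 0.00280, g' = -0.6291 → ψ = 0.2863
Converged at ψ = 0.2863.
Compositions from xᵢ = zᵢ/(1+ψ(Kᵢ−1)), yᵢ = Kᵢxᵢ:
  A: x = 0.2110, y = 0.5569
  B: x = 0.1702, y = 0.1770
  C: x = 0.6189, y = 0.2661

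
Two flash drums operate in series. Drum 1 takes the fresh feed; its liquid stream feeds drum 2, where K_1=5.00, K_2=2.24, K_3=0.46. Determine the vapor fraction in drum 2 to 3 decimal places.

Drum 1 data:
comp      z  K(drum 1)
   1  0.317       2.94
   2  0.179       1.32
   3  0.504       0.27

V/F (drum 2) = 0.429

Drum 1:
Let ψ₁ = V/F and solve Σ zᵢ(Kᵢ−1)/(1+ψ₁(Kᵢ−1)) = 0.
Feasibility: ΣzᵢKᵢ = 1.304, Σzᵢ/Kᵢ = 2.110 — both > 1, two phases present.
Newton iteration, ψ₁⁰ = 0.67:
  ψ₁ = 0.670: g = -0.4056, g' = -1.267 → ψ₁ = 0.350
  ψ₁ = 0.350: g = -0.0763, g' = -0.923 → ψ₁ = 0.267
  ψ₁ = 0.267: g = 0.0007, g' = -0.948 → ψ₁ = 0.268
Converged at ψ₁ = 0.268.
Drum-1 compositions:
  1: x = 0.209, y = 0.613
  2: x = 0.165, y = 0.218
  3: x = 0.627, y = 0.169
Drum-2 feed = drum-1 liquid: z₂ = (0.2086, 0.1649, 0.6266).
Drum 2:
Material balance + equilibrium reduce to Σ zᵢ(Kᵢ−1)/(1+ψ₂(Kᵢ−1)) = 0.
Check two-phase: ΣzᵢKᵢ = 1.700 > 1 and Σzᵢ/Kᵢ = 1.477 > 1, so g(0) = 0.700 > 0 and g(1) = -0.477 < 0.
Newton iteration, ψ₂⁰ = 0.43:
  ψ₂ = 0.430: g = -0.0006, g' = -0.869 → ψ₂ = 0.429
Converged at ψ₂ = 0.429.
  1: x = 0.077, y = 0.384
  2: x = 0.108, y = 0.241
  3: x = 0.816, y = 0.375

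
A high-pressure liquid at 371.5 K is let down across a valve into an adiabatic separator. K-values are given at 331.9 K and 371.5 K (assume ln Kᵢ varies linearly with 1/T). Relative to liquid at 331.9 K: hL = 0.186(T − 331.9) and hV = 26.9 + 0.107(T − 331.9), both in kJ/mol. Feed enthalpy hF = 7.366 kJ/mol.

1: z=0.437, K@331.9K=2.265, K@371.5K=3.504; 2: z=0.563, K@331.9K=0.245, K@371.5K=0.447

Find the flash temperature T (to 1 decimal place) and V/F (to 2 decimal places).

Adiabatic flash: solve Rachford–Rice at each trial T, then check hF = ψ·hV(T) + (1−ψ)·hL(T).
  T = 331.9 K: K = (2.265, 0.245), RR gives ψ = 0.134, H_out = 3.598 kJ/mol
  T = 371.5 K: K = (3.504, 0.447), RR gives ψ = 0.565, H_out = 20.806 kJ/mol
  T = 351.7 K: K = (2.852, 0.337), RR gives ψ = 0.355, H_out = 12.670 kJ/mol
  T = 341.8 K: K = (2.550, 0.288), RR gives ψ = 0.251, H_out = 8.397 kJ/mol
  T = 336.9 K: K = (2.407, 0.266), RR gives ψ = 0.196, H_out = 6.112 kJ/mol
  T = 339.4 K: K = (2.479, 0.278), RR gives ψ = 0.224, H_out = 7.296 kJ/mol
Linear interpolation between T = 339.4 (H_out = 7.296) and T = 341.8 (H_out = 8.397) on hF = 7.366 gives T ≈ 339.6 K, at which ψ = 0.23.

T = 339.6 K, V/F = 0.23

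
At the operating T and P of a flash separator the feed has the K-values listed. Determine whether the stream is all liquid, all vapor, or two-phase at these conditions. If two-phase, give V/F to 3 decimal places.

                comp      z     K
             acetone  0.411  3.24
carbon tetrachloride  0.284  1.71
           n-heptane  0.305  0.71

all vapor

ΣzᵢKᵢ = 2.034; Σzᵢ/Kᵢ = 0.723.
Since Σzᵢ/Kᵢ < 1 the mixture is above its dew point — single vapor phase.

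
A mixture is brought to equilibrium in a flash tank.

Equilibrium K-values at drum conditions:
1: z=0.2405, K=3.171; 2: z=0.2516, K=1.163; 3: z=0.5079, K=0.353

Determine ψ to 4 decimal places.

Let ψ = V/F and solve Σ zᵢ(Kᵢ−1)/(1+ψ(Kᵢ−1)) = 0.
Feasibility: ΣzᵢKᵢ = 1.2345, Σzᵢ/Kᵢ = 1.7310 — both > 1, two phases present.
Newton iteration, ψ⁰ = 0.37:
  ψ = 0.3700: g = -0.10381, g' = -0.7220 → ψ = 0.2262
  ψ = 0.2262: g = 0.00475, g' = -0.8078 → ψ = 0.2321
Converged at ψ = 0.2321.

ψ = 0.2321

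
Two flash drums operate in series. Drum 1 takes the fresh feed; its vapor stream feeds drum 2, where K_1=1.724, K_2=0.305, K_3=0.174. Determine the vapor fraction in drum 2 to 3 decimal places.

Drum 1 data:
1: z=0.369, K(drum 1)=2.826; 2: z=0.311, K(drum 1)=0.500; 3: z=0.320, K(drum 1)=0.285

Drum 1:
Rachford–Rice: g(ψ₁) = Σ zᵢ(Kᵢ−1)/(1+ψ₁(Kᵢ−1)) = 0.
g(0) = ΣzᵢKᵢ − 1 = 0.289 and g(1) = 1 − Σzᵢ/Kᵢ = -0.875, so a root lies in (0, 1).
Newton iteration, ψ₁⁰ = 0.5:
  ψ₁ = 0.500: g = -0.2112, g' = -0.871 → ψ₁ = 0.257
Converged at ψ₁ = 0.257.
Drum-1 compositions:
  1: x = 0.251, y = 0.710
  2: x = 0.357, y = 0.178
  3: x = 0.392, y = 0.112
Drum-2 feed = drum-1 vapor: z₂ = (0.7099, 0.1784, 0.1117).
Drum 2:
Material balance + equilibrium reduce to Σ zᵢ(Kᵢ−1)/(1+ψ₂(Kᵢ−1)) = 0.
Feasibility: ΣzᵢKᵢ = 1.298, Σzᵢ/Kᵢ = 1.639 — both > 1, two phases present.
Newton iteration, ψ₂⁰ = 0.5:
  ψ₂ = 0.500: g = 0.0301, g' = -0.624 → ψ₂ = 0.548
  ψ₂ = 0.548: g = -0.0011, g' = -0.670 → ψ₂ = 0.547
Converged at ψ₂ = 0.547.
  1: x = 0.509, y = 0.877
  2: x = 0.288, y = 0.088
  3: x = 0.204, y = 0.035

V/F (drum 2) = 0.547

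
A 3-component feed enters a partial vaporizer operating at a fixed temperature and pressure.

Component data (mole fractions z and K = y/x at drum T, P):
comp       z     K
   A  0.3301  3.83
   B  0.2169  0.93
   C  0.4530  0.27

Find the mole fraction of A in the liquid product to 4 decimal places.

Newton iteration, V/F⁰ = 0.5:
  V/F = 0.5000: g = -0.14968, g' = -1.0531 → V/F = 0.3579
  V/F = 0.3579: g = 0.00092, g' = -1.0960 → V/F = 0.3587
Converged at V/F = 0.3587.
Compositions from xᵢ = zᵢ/(1+V/F(Kᵢ−1)), yᵢ = Kᵢxᵢ:
  A: x = 0.1638, y = 0.6274
  B: x = 0.2225, y = 0.2069
  C: x = 0.6137, y = 0.1657

x_A = 0.1638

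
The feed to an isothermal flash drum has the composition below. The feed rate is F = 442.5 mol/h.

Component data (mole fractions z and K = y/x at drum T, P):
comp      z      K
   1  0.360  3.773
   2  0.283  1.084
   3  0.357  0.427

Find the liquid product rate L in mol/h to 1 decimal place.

Let β = V/F and solve Σ zᵢ(Kᵢ−1)/(1+β(Kᵢ−1)) = 0.
g(0) = ΣzᵢKᵢ − 1 = 0.817 and g(1) = 1 − Σzᵢ/Kᵢ = -0.193, so a root lies in (0, 1).
Iterate (Newton) starting at β = 0.5:
  β = 0.500: g = 0.1544, g' = -0.718 → β = 0.715
  β = 0.715: g = 0.0106, g' = -0.649 → β = 0.731
Converged at β = 0.731.
Then V = β·F = 0.7313·442.5 = 323.6 mol/h and L = F − V = 118.9 mol/h.

L = 118.9 mol/h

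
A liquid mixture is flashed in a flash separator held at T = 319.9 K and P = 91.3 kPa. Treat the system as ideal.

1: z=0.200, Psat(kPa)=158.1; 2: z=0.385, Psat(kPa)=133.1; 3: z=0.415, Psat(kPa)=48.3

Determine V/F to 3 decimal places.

Raoult's law: Kᵢ = Pᵢˢᵃᵗ/P = Pᵢˢᵃᵗ/91.3.
  K_1 = 158.1/91.3 = 1.73165, K_2 = 133.1/91.3 = 1.45783, K_3 = 48.3/91.3 = 0.52903
Rachford–Rice: g(V/F) = Σ zᵢ(Kᵢ−1)/(1+V/F(Kᵢ−1)) = 0.
Feasibility: ΣzᵢKᵢ = 1.127, Σzᵢ/Kᵢ = 1.164 — both > 1, two phases present.
Iterate (Newton) starting at V/F = 0.3:
  V/F = 0.300: g = 0.0474, g' = -0.259 → V/F = 0.483
  V/F = 0.483: g = -0.0005, g' = -0.267 → V/F = 0.481
Converged at V/F = 0.481.

V/F = 0.481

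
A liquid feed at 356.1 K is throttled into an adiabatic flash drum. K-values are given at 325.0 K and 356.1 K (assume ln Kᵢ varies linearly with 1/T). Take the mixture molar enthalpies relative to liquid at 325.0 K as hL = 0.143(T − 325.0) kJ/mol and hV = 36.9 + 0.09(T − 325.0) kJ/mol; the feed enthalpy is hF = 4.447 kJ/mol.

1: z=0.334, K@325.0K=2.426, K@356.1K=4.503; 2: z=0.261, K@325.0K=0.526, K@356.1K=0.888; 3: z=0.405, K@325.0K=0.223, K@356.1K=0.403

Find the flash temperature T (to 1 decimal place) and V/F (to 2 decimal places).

Adiabatic flash: solve Rachford–Rice at each trial T, then check hF = ψ·hV(T) + (1−ψ)·hL(T).
  T = 325.0 K: K = (2.426, 0.526, 0.223), RR gives ψ = 0.040, H_out = 1.464 kJ/mol
  T = 356.1 K: K = (4.503, 0.888, 0.403), RR gives ψ = 0.561, H_out = 24.217 kJ/mol
  T = 340.6 K: K = (3.356, 0.692, 0.304), RR gives ψ = 0.317, H_out = 13.660 kJ/mol
  T = 332.8 K: K = (2.864, 0.605, 0.261), RR gives ψ = 0.190, H_out = 8.064 kJ/mol
  T = 328.9 K: K = (2.639, 0.565, 0.242), RR gives ψ = 0.120, H_out = 4.946 kJ/mol
  T = 326.9 K: K = (2.528, 0.545, 0.232), RR gives ψ = 0.080, H_out = 3.215 kJ/mol
Linear interpolation between T = 326.9 (H_out = 3.215) and T = 328.9 (H_out = 4.946) on hF = 4.447 gives T ≈ 328.3 K, at which ψ = 0.11.

T = 328.3 K, V/F = 0.11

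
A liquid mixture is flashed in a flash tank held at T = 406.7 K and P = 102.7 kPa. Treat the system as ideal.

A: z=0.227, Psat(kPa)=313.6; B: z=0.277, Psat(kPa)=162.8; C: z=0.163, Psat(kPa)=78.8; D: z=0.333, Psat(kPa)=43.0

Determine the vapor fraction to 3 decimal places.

ψ = 0.576

Raoult's law: Kᵢ = Pᵢˢᵃᵗ/P = Pᵢˢᵃᵗ/102.7.
  K_A = 313.6/102.7 = 3.05355, K_B = 162.8/102.7 = 1.58520, K_C = 78.8/102.7 = 0.76728, K_D = 43.0/102.7 = 0.41870
Rachford–Rice: g(ψ) = Σ zᵢ(Kᵢ−1)/(1+ψ(Kᵢ−1)) = 0.
Check two-phase: ΣzᵢKᵢ = 1.397 > 1 and Σzᵢ/Kᵢ = 1.257 > 1, so g(0) = 0.397 > 0 and g(1) = -0.257 < 0.
Iterate (Newton) starting at ψ = 0.67:
  ψ = 0.670: g = -0.0494, g' = -0.533 → ψ = 0.577
  ψ = 0.577: g = -0.0007, g' = -0.520 → ψ = 0.576
Converged at ψ = 0.576.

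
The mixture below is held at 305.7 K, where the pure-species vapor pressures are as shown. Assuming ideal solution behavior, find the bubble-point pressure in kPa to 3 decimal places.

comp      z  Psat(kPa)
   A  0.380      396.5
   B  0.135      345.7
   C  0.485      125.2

Pbub = 258.062 kPa

At the bubble point ψ → 0, so ΣzᵢKᵢ = 1 with Kᵢ = Pᵢˢᵃᵗ/P ⇒ P = ΣzᵢPᵢˢᵃᵗ.
P = 0.380·396.5 + 0.135·345.7 + 0.485·125.2 = 258.062 kPa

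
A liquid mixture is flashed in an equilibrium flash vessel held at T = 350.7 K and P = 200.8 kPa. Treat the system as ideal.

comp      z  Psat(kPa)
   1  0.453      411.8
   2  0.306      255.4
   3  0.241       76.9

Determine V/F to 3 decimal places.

V/F = 0.861

Raoult's law: Kᵢ = Pᵢˢᵃᵗ/P = Pᵢˢᵃᵗ/200.8.
  K_1 = 411.8/200.8 = 2.05080, K_2 = 255.4/200.8 = 1.27191, K_3 = 76.9/200.8 = 0.38297
Material balance + equilibrium reduce to Σ zᵢ(Kᵢ−1)/(1+V/F(Kᵢ−1)) = 0.
Feasibility: ΣzᵢKᵢ = 1.411, Σzᵢ/Kᵢ = 1.091 — both > 1, two phases present.
Newton iteration, V/F⁰ = 0.5:
  V/F = 0.500: g = 0.1703, g' = -0.424 → V/F = 0.901
  V/F = 0.901: g = -0.0236, g' = -0.612 → V/F = 0.863
  V/F = 0.863: g = -0.0008, g' = -0.572 → V/F = 0.861
Converged at V/F = 0.861.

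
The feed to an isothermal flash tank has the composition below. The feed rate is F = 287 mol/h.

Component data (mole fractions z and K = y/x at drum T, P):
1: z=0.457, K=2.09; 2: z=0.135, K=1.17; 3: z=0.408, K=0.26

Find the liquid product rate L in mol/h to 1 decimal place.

L = 197.1 mol/h

Iterate (Newton) starting at ψ = 0.5:
  ψ = 0.500: g = -0.1357, g' = -0.794 → ψ = 0.329
  ψ = 0.329: g = -0.0107, g' = -0.688 → ψ = 0.313
Converged at ψ = 0.313.
Then V = ψ·F = 0.3134·287 = 89.9 mol/h and L = F − V = 197.1 mol/h.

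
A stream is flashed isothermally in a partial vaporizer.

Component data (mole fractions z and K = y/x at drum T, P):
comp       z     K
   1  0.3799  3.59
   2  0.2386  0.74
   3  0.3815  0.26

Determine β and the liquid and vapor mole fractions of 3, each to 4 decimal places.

Let β = V/F and solve Σ zᵢ(Kᵢ−1)/(1+β(Kᵢ−1)) = 0.
Feasibility: ΣzᵢKᵢ = 1.6396, Σzᵢ/Kᵢ = 1.8956 — both > 1, two phases present.
Newton–Raphson from β = 0.5:
  β = 0.5000: g = -0.09068, g' = -1.0315 → β = 0.4121
  β = 0.4121: g = 0.00031, g' = -1.0490 → β = 0.4124
Converged at β = 0.4124.
Compositions from xᵢ = zᵢ/(1+β(Kᵢ−1)), yᵢ = Kᵢxᵢ:
  1: x = 0.1837, y = 0.6595
  2: x = 0.2673, y = 0.1978
  3: x = 0.5490, y = 0.1428

β = 0.4124, x_3 = 0.5490, y_3 = 0.1428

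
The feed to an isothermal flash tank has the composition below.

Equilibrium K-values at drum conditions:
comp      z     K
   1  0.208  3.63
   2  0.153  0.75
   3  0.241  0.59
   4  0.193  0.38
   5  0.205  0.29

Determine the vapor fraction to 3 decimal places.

ψ = 0.106

Material balance + equilibrium reduce to Σ zᵢ(Kᵢ−1)/(1+ψ(Kᵢ−1)) = 0.
g(0) = ΣzᵢKᵢ − 1 = 0.145 and g(1) = 1 − Σzᵢ/Kᵢ = -0.885, so a root lies in (0, 1).
Newton–Raphson from ψ = 0.43:
  ψ = 0.430: g = -0.2788, g' = -0.741 → ψ = 0.054
  ψ = 0.054: g = 0.0646, g' = -1.348 → ψ = 0.101
  ψ = 0.101: g = 0.0049, g' = -1.155 → ψ = 0.106
Converged at ψ = 0.106.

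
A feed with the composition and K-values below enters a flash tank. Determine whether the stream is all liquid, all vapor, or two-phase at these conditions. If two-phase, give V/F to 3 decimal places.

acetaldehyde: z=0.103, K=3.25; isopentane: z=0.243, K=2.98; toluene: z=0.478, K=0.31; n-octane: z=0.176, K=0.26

two-phase, V/F = 0.174

ΣzᵢKᵢ = 1.253; Σzᵢ/Kᵢ = 2.332.
Both exceed 1, so a two-phase solution exists.
Let ψ = V/F and solve Σ zᵢ(Kᵢ−1)/(1+ψ(Kᵢ−1)) = 0.
Newton iteration, ψ⁰ = 0.5:
  ψ = 0.500: g = -0.3594, g' = -1.129 → ψ = 0.182
  ψ = 0.182: g = -0.0093, g' = -1.204 → ψ = 0.174
Converged at ψ = 0.174.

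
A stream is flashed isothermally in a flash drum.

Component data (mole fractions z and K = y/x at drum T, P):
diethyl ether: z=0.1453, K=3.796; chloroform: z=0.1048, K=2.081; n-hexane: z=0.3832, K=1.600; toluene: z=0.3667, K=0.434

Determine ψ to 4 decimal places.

ψ = 0.7355

Newton iteration, ψ⁰ = 0.54:
  ψ = 0.5400: g = 0.10814, g' = -0.5515 → ψ = 0.7361
  ψ = 0.7361: g = -0.00036, g' = -0.5710 → ψ = 0.7355
Converged at ψ = 0.7355.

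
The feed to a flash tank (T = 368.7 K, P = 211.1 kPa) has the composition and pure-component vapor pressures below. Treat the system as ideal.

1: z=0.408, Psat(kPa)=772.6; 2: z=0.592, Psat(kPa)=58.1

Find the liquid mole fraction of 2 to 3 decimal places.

Raoult's law: Kᵢ = Pᵢˢᵃᵗ/P = Pᵢˢᵃᵗ/211.1.
  K_1 = 772.6/211.1 = 3.65988, K_2 = 58.1/211.1 = 0.27523
Rachford–Rice: g(ψ) = Σ zᵢ(Kᵢ−1)/(1+ψ(Kᵢ−1)) = 0.
Check two-phase: ΣzᵢKᵢ = 1.656 > 1 and Σzᵢ/Kᵢ = 2.262 > 1, so g(0) = 0.656 > 0 and g(1) = -1.262 < 0.
Binary case is linear: z₁(K₁−1)(1+ψ(K₂−1)) + z₂(K₂−1)(1+ψ(K₁−1)) = 0
⇒ ψ = [z₁(K₁−1)+z₂(K₂−1)] / [−(K₁−1)(K₂−1)] = 0.6562/1.9278 = 0.340
Compositions from xᵢ = zᵢ/(1+ψ(Kᵢ−1)), yᵢ = Kᵢxᵢ:
  1: x = 0.214, y = 0.784
  2: x = 0.786, y = 0.216

x_2 = 0.786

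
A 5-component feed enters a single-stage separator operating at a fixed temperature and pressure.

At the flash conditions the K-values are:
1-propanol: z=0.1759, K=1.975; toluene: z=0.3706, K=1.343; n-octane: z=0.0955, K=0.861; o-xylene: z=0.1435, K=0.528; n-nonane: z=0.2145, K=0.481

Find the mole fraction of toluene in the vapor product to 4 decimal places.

y_toluene = 0.4391

Let ψ = V/F and solve Σ zᵢ(Kᵢ−1)/(1+ψ(Kᵢ−1)) = 0.
Feasibility: ΣzᵢKᵢ = 1.1063, Σzᵢ/Kᵢ = 1.1937 — both > 1, two phases present.
Newton–Raphson from ψ = 0.5:
  ψ = 0.5000: g = -0.02946, g' = -0.2696 → ψ = 0.3907
  ψ = 0.3907: g = -0.00045, g' = -0.2626 → ψ = 0.3890
Converged at ψ = 0.3890.
Compositions from xᵢ = zᵢ/(1+ψ(Kᵢ−1)), yᵢ = Kᵢxᵢ:
  1-propanol: x = 0.1275, y = 0.2519
  toluene: x = 0.3270, y = 0.4391
  n-octane: x = 0.1010, y = 0.0869
  o-xylene: x = 0.1758, y = 0.0928
  n-nonane: x = 0.2688, y = 0.1293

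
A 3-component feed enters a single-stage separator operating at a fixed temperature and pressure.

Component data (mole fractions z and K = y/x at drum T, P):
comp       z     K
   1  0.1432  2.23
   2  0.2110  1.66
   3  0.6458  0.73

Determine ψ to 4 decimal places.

ψ = 0.5629

Let ψ = V/F and solve Σ zᵢ(Kᵢ−1)/(1+ψ(Kᵢ−1)) = 0.
g(0) = ΣzᵢKᵢ − 1 = 0.1410 and g(1) = 1 − Σzᵢ/Kᵢ = -0.0760, so a root lies in (0, 1).
Iterate (Newton) starting at ψ = 0.52:
  ψ = 0.5200: g = 0.00826, g' = -0.1952 → ψ = 0.5623
  ψ = 0.5623: g = 0.00011, g' = -0.1900 → ψ = 0.5629
Converged at ψ = 0.5629.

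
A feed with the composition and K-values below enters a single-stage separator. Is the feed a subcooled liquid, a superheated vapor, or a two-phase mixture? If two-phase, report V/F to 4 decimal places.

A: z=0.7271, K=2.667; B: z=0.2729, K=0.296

two-phase, V/F = 0.8691

ΣzᵢKᵢ = 2.0200; Σzᵢ/Kᵢ = 1.1946.
Both exceed 1, so a two-phase solution exists.
Let ψ = V/F and solve Σ zᵢ(Kᵢ−1)/(1+ψ(Kᵢ−1)) = 0.
Binary case is linear: z₁(K₁−1)(1+ψ(K₂−1)) + z₂(K₂−1)(1+ψ(K₁−1)) = 0
⇒ ψ = [z₁(K₁−1)+z₂(K₂−1)] / [−(K₁−1)(K₂−1)] = 1.01995/1.17357 = 0.8691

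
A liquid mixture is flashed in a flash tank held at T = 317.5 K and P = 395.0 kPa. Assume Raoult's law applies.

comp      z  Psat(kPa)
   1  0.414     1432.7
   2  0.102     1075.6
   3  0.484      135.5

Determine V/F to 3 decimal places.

Raoult's law: Kᵢ = Pᵢˢᵃᵗ/P = Pᵢˢᵃᵗ/395.0.
  K_1 = 1432.7/395.0 = 3.62709, K_2 = 1075.6/395.0 = 2.72304, K_3 = 135.5/395.0 = 0.34304
Material balance + equilibrium reduce to Σ zᵢ(Kᵢ−1)/(1+V/F(Kᵢ−1)) = 0.
g(0) = ΣzᵢKᵢ − 1 = 0.945 and g(1) = 1 − Σzᵢ/Kᵢ = -0.563, so a root lies in (0, 1).
Iterate (Newton) starting at V/F = 0.5:
  V/F = 0.500: g = 0.0910, g' = -1.084 → V/F = 0.584
  V/F = 0.584: g = 0.0009, g' = -1.070 → V/F = 0.585
Converged at V/F = 0.585.

V/F = 0.585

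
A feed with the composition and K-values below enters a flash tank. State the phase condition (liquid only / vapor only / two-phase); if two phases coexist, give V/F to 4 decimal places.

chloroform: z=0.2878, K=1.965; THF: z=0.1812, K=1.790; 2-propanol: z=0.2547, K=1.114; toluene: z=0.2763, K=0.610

vapor only

ΣzᵢKᵢ = 1.3422; Σzᵢ/Kᵢ = 0.9293.
Since Σzᵢ/Kᵢ < 1 the mixture is above its dew point — single vapor phase.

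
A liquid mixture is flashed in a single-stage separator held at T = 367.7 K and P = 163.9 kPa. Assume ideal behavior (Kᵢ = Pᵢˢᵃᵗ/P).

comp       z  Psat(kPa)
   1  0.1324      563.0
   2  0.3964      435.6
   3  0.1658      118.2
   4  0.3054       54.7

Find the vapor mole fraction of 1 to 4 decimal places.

y_1 = 0.1710

Raoult's law: Kᵢ = Pᵢˢᵃᵗ/P = Pᵢˢᵃᵗ/163.9.
  K_1 = 563.0/163.9 = 3.435021, K_2 = 435.6/163.9 = 2.657718, K_3 = 118.2/163.9 = 0.721171, K_4 = 54.7/163.9 = 0.333740
Let β = V/F and solve Σ zᵢ(Kᵢ−1)/(1+β(Kᵢ−1)) = 0.
Feasibility: ΣzᵢKᵢ = 1.7298, Σzᵢ/Kᵢ = 1.3327 — both > 1, two phases present.
Iterate (Newton) starting at β = 0.5:
  β = 0.5000: g = 0.14585, g' = -0.8076 → β = 0.6806
  β = 0.6806: g = 0.00073, g' = -0.8252 → β = 0.6815
Converged at β = 0.6815.
Compositions from xᵢ = zᵢ/(1+β(Kᵢ−1)), yᵢ = Kᵢxᵢ:
  1: x = 0.0498, y = 0.1710
  2: x = 0.1861, y = 0.4947
  3: x = 0.2047, y = 0.1476
  4: x = 0.5594, y = 0.1867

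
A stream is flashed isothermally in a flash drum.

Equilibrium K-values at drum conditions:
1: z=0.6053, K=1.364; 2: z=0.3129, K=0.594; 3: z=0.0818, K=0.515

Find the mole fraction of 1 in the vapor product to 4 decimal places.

Let ψ = V/F and solve Σ zᵢ(Kᵢ−1)/(1+ψ(Kᵢ−1)) = 0.
g(0) = ΣzᵢKᵢ − 1 = 0.0536 and g(1) = 1 − Σzᵢ/Kᵢ = -0.1294, so a root lies in (0, 1).
Newton–Raphson from ψ = 0.44:
  ψ = 0.4400: g = -0.01519, g' = -0.1671 → ψ = 0.3491
  ψ = 0.3491: g = -0.00029, g' = -0.1610 → ψ = 0.3473
Converged at ψ = 0.3473.
Compositions from xᵢ = zᵢ/(1+ψ(Kᵢ−1)), yᵢ = Kᵢxᵢ:
  1: x = 0.5374, y = 0.7330
  2: x = 0.3643, y = 0.2164
  3: x = 0.0984, y = 0.0507

y_1 = 0.7330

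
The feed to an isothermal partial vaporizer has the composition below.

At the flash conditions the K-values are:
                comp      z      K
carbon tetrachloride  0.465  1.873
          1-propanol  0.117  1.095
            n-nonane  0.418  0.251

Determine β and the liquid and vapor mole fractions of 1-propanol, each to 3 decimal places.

β = 0.180, x_1-propanol = 0.115, y_1-propanol = 0.126

Iterate (Newton) starting at β = 0.44:
  β = 0.440: g = -0.1630, g' = -0.708 → β = 0.210
  β = 0.210: g = -0.0174, g' = -0.584 → β = 0.180
Converged at β = 0.180.
Compositions from xᵢ = zᵢ/(1+β(Kᵢ−1)), yᵢ = Kᵢxᵢ:
  carbon tetrachloride: x = 0.402, y = 0.753
  1-propanol: x = 0.115, y = 0.126
  n-nonane: x = 0.483, y = 0.121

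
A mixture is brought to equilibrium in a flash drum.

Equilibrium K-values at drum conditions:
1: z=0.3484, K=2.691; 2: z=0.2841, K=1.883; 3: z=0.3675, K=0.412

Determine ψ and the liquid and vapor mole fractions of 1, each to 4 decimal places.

Newton iteration, ψ⁰ = 0.48:
  ψ = 0.4800: g = 0.20032, g' = -0.6594 → ψ = 0.7838
  ψ = 0.7838: g = 0.00081, g' = -0.6987 → ψ = 0.7849
Converged at ψ = 0.7849.
Compositions from xᵢ = zᵢ/(1+ψ(Kᵢ−1)), yᵢ = Kᵢxᵢ:
  1: x = 0.1497, y = 0.4028
  2: x = 0.1678, y = 0.3160
  3: x = 0.6825, y = 0.2812

ψ = 0.7849, x_1 = 0.1497, y_1 = 0.4028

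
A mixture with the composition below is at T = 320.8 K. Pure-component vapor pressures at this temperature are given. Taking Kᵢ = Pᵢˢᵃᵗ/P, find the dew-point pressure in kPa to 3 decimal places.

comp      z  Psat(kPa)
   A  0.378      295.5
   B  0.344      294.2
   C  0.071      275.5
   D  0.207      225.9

Pdew = 276.052 kPa

At the dew point ψ → 1, so Σzᵢ/Kᵢ = 1 with Kᵢ = Pᵢˢᵃᵗ/P ⇒ 1/P = Σzᵢ/Pᵢˢᵃᵗ.
1/P = 0.378/295.5 + 0.344/294.2 + 0.071/275.5 + 0.207/225.9 = 0.003623 ⇒ P = 276.052 kPa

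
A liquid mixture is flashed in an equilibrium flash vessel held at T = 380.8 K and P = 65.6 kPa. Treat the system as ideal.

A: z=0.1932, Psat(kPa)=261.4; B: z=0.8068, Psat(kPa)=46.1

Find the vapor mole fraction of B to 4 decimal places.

Raoult's law: Kᵢ = Pᵢˢᵃᵗ/P = Pᵢˢᵃᵗ/65.6.
  K_A = 261.4/65.6 = 3.984756, K_B = 46.1/65.6 = 0.702744
Binary case is linear: z₁(K₁−1)(1+ψ(K₂−1)) + z₂(K₂−1)(1+ψ(K₁−1)) = 0
⇒ ψ = [z₁(K₁−1)+z₂(K₂−1)] / [−(K₁−1)(K₂−1)] = 0.33683/0.88724 = 0.3796
Compositions from xᵢ = zᵢ/(1+ψ(Kᵢ−1)), yᵢ = Kᵢxᵢ:
  A: x = 0.0906, y = 0.3609
  B: x = 0.9094, y = 0.6391

y_B = 0.6391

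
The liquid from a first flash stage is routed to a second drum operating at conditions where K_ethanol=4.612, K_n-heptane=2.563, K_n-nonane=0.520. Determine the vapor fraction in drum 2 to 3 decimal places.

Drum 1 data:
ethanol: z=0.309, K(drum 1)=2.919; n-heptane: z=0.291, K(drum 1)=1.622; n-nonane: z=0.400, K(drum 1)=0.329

V/F (drum 2) = 0.478

Drum 1:
Rachford–Rice: g(ψ₁) = Σ zᵢ(Kᵢ−1)/(1+ψ₁(Kᵢ−1)) = 0.
g(0) = ΣzᵢKᵢ − 1 = 0.506 and g(1) = 1 − Σzᵢ/Kᵢ = -0.501, so a root lies in (0, 1).
Newton iteration, ψ₁⁰ = 0.35:
  ψ₁ = 0.350: g = 0.1526, g' = -0.791 → ψ₁ = 0.543
  ψ₁ = 0.543: g = 0.0035, g' = -0.782 → ψ₁ = 0.547
Converged at ψ₁ = 0.547.
Drum-1 compositions:
  ethanol: x = 0.151, y = 0.440
  n-heptane: x = 0.217, y = 0.352
  n-nonane: x = 0.632, y = 0.208
Drum-2 feed = drum-1 liquid: z₂ = (0.1507, 0.2171, 0.6322).
Drum 2:
Newton iteration, ψ₂⁰ = 0.45:
  ψ₂ = 0.450: g = 0.0195, g' = -0.705 → ψ₂ = 0.478
Converged at ψ₂ = 0.478.
  ethanol: x = 0.055, y = 0.255
  n-heptane: x = 0.124, y = 0.318
  n-nonane: x = 0.820, y = 0.427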